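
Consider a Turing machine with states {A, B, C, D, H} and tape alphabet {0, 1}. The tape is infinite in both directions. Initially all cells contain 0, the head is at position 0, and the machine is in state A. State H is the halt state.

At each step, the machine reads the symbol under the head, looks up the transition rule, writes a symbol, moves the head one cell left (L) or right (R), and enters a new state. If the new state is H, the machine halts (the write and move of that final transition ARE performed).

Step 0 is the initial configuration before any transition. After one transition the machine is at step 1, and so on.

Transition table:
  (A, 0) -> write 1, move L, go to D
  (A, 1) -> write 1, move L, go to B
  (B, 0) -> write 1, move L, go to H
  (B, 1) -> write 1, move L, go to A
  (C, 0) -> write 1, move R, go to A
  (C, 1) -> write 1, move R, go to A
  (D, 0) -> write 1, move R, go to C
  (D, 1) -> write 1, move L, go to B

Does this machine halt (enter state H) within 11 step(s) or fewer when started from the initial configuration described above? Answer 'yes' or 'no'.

Answer: no

Derivation:
Step 1: in state A at pos 0, read 0 -> (A,0)->write 1,move L,goto D. Now: state=D, head=-1, tape[-2..1]=0010 (head:  ^)
Step 2: in state D at pos -1, read 0 -> (D,0)->write 1,move R,goto C. Now: state=C, head=0, tape[-2..1]=0110 (head:   ^)
Step 3: in state C at pos 0, read 1 -> (C,1)->write 1,move R,goto A. Now: state=A, head=1, tape[-2..2]=01100 (head:    ^)
Step 4: in state A at pos 1, read 0 -> (A,0)->write 1,move L,goto D. Now: state=D, head=0, tape[-2..2]=01110 (head:   ^)
Step 5: in state D at pos 0, read 1 -> (D,1)->write 1,move L,goto B. Now: state=B, head=-1, tape[-2..2]=01110 (head:  ^)
Step 6: in state B at pos -1, read 1 -> (B,1)->write 1,move L,goto A. Now: state=A, head=-2, tape[-3..2]=001110 (head:  ^)
Step 7: in state A at pos -2, read 0 -> (A,0)->write 1,move L,goto D. Now: state=D, head=-3, tape[-4..2]=0011110 (head:  ^)
Step 8: in state D at pos -3, read 0 -> (D,0)->write 1,move R,goto C. Now: state=C, head=-2, tape[-4..2]=0111110 (head:   ^)
Step 9: in state C at pos -2, read 1 -> (C,1)->write 1,move R,goto A. Now: state=A, head=-1, tape[-4..2]=0111110 (head:    ^)
Step 10: in state A at pos -1, read 1 -> (A,1)->write 1,move L,goto B. Now: state=B, head=-2, tape[-4..2]=0111110 (head:   ^)
Step 11: in state B at pos -2, read 1 -> (B,1)->write 1,move L,goto A. Now: state=A, head=-3, tape[-4..2]=0111110 (head:  ^)
After 11 step(s): state = A (not H) -> not halted within 11 -> no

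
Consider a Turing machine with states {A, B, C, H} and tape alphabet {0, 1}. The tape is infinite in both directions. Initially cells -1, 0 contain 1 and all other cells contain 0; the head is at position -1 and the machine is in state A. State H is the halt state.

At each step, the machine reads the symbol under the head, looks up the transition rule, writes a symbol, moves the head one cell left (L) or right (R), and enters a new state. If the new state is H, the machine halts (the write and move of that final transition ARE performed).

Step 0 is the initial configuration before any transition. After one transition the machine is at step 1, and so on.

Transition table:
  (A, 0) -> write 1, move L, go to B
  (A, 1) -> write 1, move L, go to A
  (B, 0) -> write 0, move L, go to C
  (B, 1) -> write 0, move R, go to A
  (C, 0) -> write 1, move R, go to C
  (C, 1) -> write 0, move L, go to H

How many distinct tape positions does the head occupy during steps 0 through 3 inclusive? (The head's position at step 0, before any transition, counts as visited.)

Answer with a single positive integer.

Answer: 4

Derivation:
Step 1: in state A at pos -1, read 1 -> (A,1)->write 1,move L,goto A. Now: state=A, head=-2, tape[-3..1]=00110 (head:  ^)
Step 2: in state A at pos -2, read 0 -> (A,0)->write 1,move L,goto B. Now: state=B, head=-3, tape[-4..1]=001110 (head:  ^)
Step 3: in state B at pos -3, read 0 -> (B,0)->write 0,move L,goto C. Now: state=C, head=-4, tape[-5..1]=0001110 (head:  ^)
Head positions at steps 0..3: starting at -1, distinct positions visited = {-4, -3, -2, -1} -> 4 position(s)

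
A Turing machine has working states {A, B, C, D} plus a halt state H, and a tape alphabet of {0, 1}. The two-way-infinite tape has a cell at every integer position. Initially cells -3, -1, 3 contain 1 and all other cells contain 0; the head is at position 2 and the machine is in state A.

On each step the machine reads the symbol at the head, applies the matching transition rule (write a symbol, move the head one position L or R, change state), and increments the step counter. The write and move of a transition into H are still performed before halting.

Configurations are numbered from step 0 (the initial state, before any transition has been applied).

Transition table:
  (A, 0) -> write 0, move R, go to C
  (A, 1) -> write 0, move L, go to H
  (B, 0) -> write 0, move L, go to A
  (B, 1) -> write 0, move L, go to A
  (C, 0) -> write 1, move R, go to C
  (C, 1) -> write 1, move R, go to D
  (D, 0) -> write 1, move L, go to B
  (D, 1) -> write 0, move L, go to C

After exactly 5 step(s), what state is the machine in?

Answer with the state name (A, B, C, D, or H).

Step 1: in state A at pos 2, read 0 -> (A,0)->write 0,move R,goto C. Now: state=C, head=3, tape[-4..4]=010100010 (head:        ^)
Step 2: in state C at pos 3, read 1 -> (C,1)->write 1,move R,goto D. Now: state=D, head=4, tape[-4..5]=0101000100 (head:         ^)
Step 3: in state D at pos 4, read 0 -> (D,0)->write 1,move L,goto B. Now: state=B, head=3, tape[-4..5]=0101000110 (head:        ^)
Step 4: in state B at pos 3, read 1 -> (B,1)->write 0,move L,goto A. Now: state=A, head=2, tape[-4..5]=0101000010 (head:       ^)
Step 5: in state A at pos 2, read 0 -> (A,0)->write 0,move R,goto C. Now: state=C, head=3, tape[-4..5]=0101000010 (head:        ^)

Answer: C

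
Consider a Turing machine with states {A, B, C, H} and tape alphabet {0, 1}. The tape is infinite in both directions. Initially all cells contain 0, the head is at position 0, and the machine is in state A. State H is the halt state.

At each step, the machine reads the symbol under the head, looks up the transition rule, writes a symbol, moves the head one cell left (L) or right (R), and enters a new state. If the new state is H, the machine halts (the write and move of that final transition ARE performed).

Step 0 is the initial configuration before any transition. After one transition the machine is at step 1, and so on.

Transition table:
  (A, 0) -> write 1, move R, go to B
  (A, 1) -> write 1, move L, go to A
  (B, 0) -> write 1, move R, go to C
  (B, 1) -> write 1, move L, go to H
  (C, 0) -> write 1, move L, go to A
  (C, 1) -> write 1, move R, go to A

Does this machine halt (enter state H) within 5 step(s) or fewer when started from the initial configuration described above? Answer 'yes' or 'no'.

Answer: no

Derivation:
Step 1: in state A at pos 0, read 0 -> (A,0)->write 1,move R,goto B. Now: state=B, head=1, tape[-1..2]=0100 (head:   ^)
Step 2: in state B at pos 1, read 0 -> (B,0)->write 1,move R,goto C. Now: state=C, head=2, tape[-1..3]=01100 (head:    ^)
Step 3: in state C at pos 2, read 0 -> (C,0)->write 1,move L,goto A. Now: state=A, head=1, tape[-1..3]=01110 (head:   ^)
Step 4: in state A at pos 1, read 1 -> (A,1)->write 1,move L,goto A. Now: state=A, head=0, tape[-1..3]=01110 (head:  ^)
Step 5: in state A at pos 0, read 1 -> (A,1)->write 1,move L,goto A. Now: state=A, head=-1, tape[-2..3]=001110 (head:  ^)
After 5 step(s): state = A (not H) -> not halted within 5 -> no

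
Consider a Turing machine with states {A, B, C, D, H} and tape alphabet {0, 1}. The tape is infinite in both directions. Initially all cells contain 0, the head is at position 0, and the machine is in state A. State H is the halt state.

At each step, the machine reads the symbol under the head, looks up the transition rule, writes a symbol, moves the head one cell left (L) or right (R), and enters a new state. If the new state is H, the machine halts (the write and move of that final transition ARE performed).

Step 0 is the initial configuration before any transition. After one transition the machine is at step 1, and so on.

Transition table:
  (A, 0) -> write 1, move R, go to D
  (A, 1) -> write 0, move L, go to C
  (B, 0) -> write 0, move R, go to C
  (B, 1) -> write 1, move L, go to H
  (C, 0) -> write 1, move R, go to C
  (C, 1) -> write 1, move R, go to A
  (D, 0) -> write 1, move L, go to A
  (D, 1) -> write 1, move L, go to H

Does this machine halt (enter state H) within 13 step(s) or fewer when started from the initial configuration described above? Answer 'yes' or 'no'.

Answer: yes

Derivation:
Step 1: in state A at pos 0, read 0 -> (A,0)->write 1,move R,goto D. Now: state=D, head=1, tape[-1..2]=0100 (head:   ^)
Step 2: in state D at pos 1, read 0 -> (D,0)->write 1,move L,goto A. Now: state=A, head=0, tape[-1..2]=0110 (head:  ^)
Step 3: in state A at pos 0, read 1 -> (A,1)->write 0,move L,goto C. Now: state=C, head=-1, tape[-2..2]=00010 (head:  ^)
Step 4: in state C at pos -1, read 0 -> (C,0)->write 1,move R,goto C. Now: state=C, head=0, tape[-2..2]=01010 (head:   ^)
Step 5: in state C at pos 0, read 0 -> (C,0)->write 1,move R,goto C. Now: state=C, head=1, tape[-2..2]=01110 (head:    ^)
Step 6: in state C at pos 1, read 1 -> (C,1)->write 1,move R,goto A. Now: state=A, head=2, tape[-2..3]=011100 (head:     ^)
Step 7: in state A at pos 2, read 0 -> (A,0)->write 1,move R,goto D. Now: state=D, head=3, tape[-2..4]=0111100 (head:      ^)
Step 8: in state D at pos 3, read 0 -> (D,0)->write 1,move L,goto A. Now: state=A, head=2, tape[-2..4]=0111110 (head:     ^)
Step 9: in state A at pos 2, read 1 -> (A,1)->write 0,move L,goto C. Now: state=C, head=1, tape[-2..4]=0111010 (head:    ^)
Step 10: in state C at pos 1, read 1 -> (C,1)->write 1,move R,goto A. Now: state=A, head=2, tape[-2..4]=0111010 (head:     ^)
Step 11: in state A at pos 2, read 0 -> (A,0)->write 1,move R,goto D. Now: state=D, head=3, tape[-2..4]=0111110 (head:      ^)
Step 12: in state D at pos 3, read 1 -> (D,1)->write 1,move L,goto H. Now: state=H, head=2, tape[-2..4]=0111110 (head:     ^)
State H reached at step 12; 12 <= 13 -> yes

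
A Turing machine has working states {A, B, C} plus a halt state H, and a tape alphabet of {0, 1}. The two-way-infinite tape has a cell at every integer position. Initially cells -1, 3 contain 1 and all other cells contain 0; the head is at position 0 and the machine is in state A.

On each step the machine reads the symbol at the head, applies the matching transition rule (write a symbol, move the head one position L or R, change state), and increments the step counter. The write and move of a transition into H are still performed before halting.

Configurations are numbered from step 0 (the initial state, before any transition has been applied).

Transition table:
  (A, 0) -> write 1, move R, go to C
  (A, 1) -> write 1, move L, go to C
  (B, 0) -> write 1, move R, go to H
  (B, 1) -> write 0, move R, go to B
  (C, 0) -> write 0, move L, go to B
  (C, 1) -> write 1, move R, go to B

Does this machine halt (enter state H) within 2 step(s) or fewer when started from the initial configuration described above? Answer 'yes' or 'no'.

Answer: no

Derivation:
Step 1: in state A at pos 0, read 0 -> (A,0)->write 1,move R,goto C. Now: state=C, head=1, tape[-2..4]=0110010 (head:    ^)
Step 2: in state C at pos 1, read 0 -> (C,0)->write 0,move L,goto B. Now: state=B, head=0, tape[-2..4]=0110010 (head:   ^)
After 2 step(s): state = B (not H) -> not halted within 2 -> no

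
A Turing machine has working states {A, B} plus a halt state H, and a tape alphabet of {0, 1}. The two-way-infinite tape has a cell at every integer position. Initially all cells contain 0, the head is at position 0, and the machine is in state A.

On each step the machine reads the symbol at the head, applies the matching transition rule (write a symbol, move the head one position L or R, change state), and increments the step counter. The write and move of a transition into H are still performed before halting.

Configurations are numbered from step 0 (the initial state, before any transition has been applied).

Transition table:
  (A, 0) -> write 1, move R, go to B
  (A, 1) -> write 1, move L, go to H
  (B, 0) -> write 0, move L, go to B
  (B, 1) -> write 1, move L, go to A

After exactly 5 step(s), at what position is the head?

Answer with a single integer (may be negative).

Answer: -1

Derivation:
Step 1: in state A at pos 0, read 0 -> (A,0)->write 1,move R,goto B. Now: state=B, head=1, tape[-1..2]=0100 (head:   ^)
Step 2: in state B at pos 1, read 0 -> (B,0)->write 0,move L,goto B. Now: state=B, head=0, tape[-1..2]=0100 (head:  ^)
Step 3: in state B at pos 0, read 1 -> (B,1)->write 1,move L,goto A. Now: state=A, head=-1, tape[-2..2]=00100 (head:  ^)
Step 4: in state A at pos -1, read 0 -> (A,0)->write 1,move R,goto B. Now: state=B, head=0, tape[-2..2]=01100 (head:   ^)
Step 5: in state B at pos 0, read 1 -> (B,1)->write 1,move L,goto A. Now: state=A, head=-1, tape[-2..2]=01100 (head:  ^)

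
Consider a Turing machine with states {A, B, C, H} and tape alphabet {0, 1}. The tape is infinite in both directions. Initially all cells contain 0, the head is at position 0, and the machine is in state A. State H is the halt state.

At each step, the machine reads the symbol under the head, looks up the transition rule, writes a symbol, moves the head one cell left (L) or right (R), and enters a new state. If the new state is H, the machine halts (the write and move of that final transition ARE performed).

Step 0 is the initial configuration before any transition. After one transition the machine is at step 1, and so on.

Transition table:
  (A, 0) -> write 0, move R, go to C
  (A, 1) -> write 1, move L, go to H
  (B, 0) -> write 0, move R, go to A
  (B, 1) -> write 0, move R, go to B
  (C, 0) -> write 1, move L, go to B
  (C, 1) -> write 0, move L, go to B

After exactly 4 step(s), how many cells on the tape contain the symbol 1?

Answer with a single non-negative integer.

Step 1: in state A at pos 0, read 0 -> (A,0)->write 0,move R,goto C. Now: state=C, head=1, tape[-1..2]=0000 (head:   ^)
Step 2: in state C at pos 1, read 0 -> (C,0)->write 1,move L,goto B. Now: state=B, head=0, tape[-1..2]=0010 (head:  ^)
Step 3: in state B at pos 0, read 0 -> (B,0)->write 0,move R,goto A. Now: state=A, head=1, tape[-1..2]=0010 (head:   ^)
Step 4: in state A at pos 1, read 1 -> (A,1)->write 1,move L,goto H. Now: state=H, head=0, tape[-1..2]=0010 (head:  ^)
Cells containing 1 after step 4: {1} -> 1 cell(s)

Answer: 1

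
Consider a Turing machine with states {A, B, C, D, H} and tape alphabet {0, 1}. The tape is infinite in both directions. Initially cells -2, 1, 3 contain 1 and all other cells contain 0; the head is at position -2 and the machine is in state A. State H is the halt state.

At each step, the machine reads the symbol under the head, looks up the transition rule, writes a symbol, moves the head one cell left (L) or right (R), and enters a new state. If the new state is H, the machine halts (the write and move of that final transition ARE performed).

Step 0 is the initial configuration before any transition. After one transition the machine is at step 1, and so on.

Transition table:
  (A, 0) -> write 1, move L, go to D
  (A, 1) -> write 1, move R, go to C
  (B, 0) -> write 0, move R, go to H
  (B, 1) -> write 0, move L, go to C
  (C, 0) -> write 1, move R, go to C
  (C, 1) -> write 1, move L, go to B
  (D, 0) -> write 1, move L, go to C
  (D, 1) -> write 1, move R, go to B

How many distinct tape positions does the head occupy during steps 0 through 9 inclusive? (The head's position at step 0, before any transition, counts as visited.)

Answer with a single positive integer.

Answer: 5

Derivation:
Step 1: in state A at pos -2, read 1 -> (A,1)->write 1,move R,goto C. Now: state=C, head=-1, tape[-3..4]=01001010 (head:   ^)
Step 2: in state C at pos -1, read 0 -> (C,0)->write 1,move R,goto C. Now: state=C, head=0, tape[-3..4]=01101010 (head:    ^)
Step 3: in state C at pos 0, read 0 -> (C,0)->write 1,move R,goto C. Now: state=C, head=1, tape[-3..4]=01111010 (head:     ^)
Step 4: in state C at pos 1, read 1 -> (C,1)->write 1,move L,goto B. Now: state=B, head=0, tape[-3..4]=01111010 (head:    ^)
Step 5: in state B at pos 0, read 1 -> (B,1)->write 0,move L,goto C. Now: state=C, head=-1, tape[-3..4]=01101010 (head:   ^)
Step 6: in state C at pos -1, read 1 -> (C,1)->write 1,move L,goto B. Now: state=B, head=-2, tape[-3..4]=01101010 (head:  ^)
Step 7: in state B at pos -2, read 1 -> (B,1)->write 0,move L,goto C. Now: state=C, head=-3, tape[-4..4]=000101010 (head:  ^)
Step 8: in state C at pos -3, read 0 -> (C,0)->write 1,move R,goto C. Now: state=C, head=-2, tape[-4..4]=010101010 (head:   ^)
Step 9: in state C at pos -2, read 0 -> (C,0)->write 1,move R,goto C. Now: state=C, head=-1, tape[-4..4]=011101010 (head:    ^)
Head positions at steps 0..9: starting at -2, distinct positions visited = {-3, -2, -1, 0, 1} -> 5 position(s)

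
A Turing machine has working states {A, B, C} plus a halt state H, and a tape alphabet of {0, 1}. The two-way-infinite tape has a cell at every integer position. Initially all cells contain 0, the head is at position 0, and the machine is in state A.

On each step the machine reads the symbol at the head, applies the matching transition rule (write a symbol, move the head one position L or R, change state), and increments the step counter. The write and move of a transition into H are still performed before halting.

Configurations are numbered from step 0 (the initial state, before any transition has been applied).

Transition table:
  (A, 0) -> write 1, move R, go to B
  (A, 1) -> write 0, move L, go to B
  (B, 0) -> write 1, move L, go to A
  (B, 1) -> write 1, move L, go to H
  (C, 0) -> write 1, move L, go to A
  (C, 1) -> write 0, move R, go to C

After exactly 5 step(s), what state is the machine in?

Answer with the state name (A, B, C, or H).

Answer: B

Derivation:
Step 1: in state A at pos 0, read 0 -> (A,0)->write 1,move R,goto B. Now: state=B, head=1, tape[-1..2]=0100 (head:   ^)
Step 2: in state B at pos 1, read 0 -> (B,0)->write 1,move L,goto A. Now: state=A, head=0, tape[-1..2]=0110 (head:  ^)
Step 3: in state A at pos 0, read 1 -> (A,1)->write 0,move L,goto B. Now: state=B, head=-1, tape[-2..2]=00010 (head:  ^)
Step 4: in state B at pos -1, read 0 -> (B,0)->write 1,move L,goto A. Now: state=A, head=-2, tape[-3..2]=001010 (head:  ^)
Step 5: in state A at pos -2, read 0 -> (A,0)->write 1,move R,goto B. Now: state=B, head=-1, tape[-3..2]=011010 (head:   ^)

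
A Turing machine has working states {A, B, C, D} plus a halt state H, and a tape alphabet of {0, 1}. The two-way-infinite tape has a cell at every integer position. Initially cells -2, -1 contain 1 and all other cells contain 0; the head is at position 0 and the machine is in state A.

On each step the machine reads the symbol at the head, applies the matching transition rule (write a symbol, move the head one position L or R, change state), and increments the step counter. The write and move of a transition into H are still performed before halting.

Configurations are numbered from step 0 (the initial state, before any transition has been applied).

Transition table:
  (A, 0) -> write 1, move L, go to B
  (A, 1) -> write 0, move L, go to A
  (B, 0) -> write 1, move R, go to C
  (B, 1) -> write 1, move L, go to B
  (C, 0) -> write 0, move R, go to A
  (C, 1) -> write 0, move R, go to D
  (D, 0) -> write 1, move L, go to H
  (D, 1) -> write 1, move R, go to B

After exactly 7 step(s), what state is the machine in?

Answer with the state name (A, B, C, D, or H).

Answer: B

Derivation:
Step 1: in state A at pos 0, read 0 -> (A,0)->write 1,move L,goto B. Now: state=B, head=-1, tape[-3..1]=01110 (head:   ^)
Step 2: in state B at pos -1, read 1 -> (B,1)->write 1,move L,goto B. Now: state=B, head=-2, tape[-3..1]=01110 (head:  ^)
Step 3: in state B at pos -2, read 1 -> (B,1)->write 1,move L,goto B. Now: state=B, head=-3, tape[-4..1]=001110 (head:  ^)
Step 4: in state B at pos -3, read 0 -> (B,0)->write 1,move R,goto C. Now: state=C, head=-2, tape[-4..1]=011110 (head:   ^)
Step 5: in state C at pos -2, read 1 -> (C,1)->write 0,move R,goto D. Now: state=D, head=-1, tape[-4..1]=010110 (head:    ^)
Step 6: in state D at pos -1, read 1 -> (D,1)->write 1,move R,goto B. Now: state=B, head=0, tape[-4..1]=010110 (head:     ^)
Step 7: in state B at pos 0, read 1 -> (B,1)->write 1,move L,goto B. Now: state=B, head=-1, tape[-4..1]=010110 (head:    ^)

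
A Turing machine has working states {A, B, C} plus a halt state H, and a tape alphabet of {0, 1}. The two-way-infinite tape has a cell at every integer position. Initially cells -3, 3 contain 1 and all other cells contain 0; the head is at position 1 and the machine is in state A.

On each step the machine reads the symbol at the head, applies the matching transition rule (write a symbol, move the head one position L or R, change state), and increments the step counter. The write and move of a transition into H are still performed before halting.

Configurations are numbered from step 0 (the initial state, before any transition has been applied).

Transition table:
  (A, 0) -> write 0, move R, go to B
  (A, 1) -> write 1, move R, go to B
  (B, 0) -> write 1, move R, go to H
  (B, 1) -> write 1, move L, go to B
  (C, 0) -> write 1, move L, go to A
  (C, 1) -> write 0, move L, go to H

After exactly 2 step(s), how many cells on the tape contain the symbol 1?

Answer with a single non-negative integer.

Step 1: in state A at pos 1, read 0 -> (A,0)->write 0,move R,goto B. Now: state=B, head=2, tape[-4..4]=010000010 (head:       ^)
Step 2: in state B at pos 2, read 0 -> (B,0)->write 1,move R,goto H. Now: state=H, head=3, tape[-4..4]=010000110 (head:        ^)
Cells containing 1 after step 2: {-3, 2, 3} -> 3 cell(s)

Answer: 3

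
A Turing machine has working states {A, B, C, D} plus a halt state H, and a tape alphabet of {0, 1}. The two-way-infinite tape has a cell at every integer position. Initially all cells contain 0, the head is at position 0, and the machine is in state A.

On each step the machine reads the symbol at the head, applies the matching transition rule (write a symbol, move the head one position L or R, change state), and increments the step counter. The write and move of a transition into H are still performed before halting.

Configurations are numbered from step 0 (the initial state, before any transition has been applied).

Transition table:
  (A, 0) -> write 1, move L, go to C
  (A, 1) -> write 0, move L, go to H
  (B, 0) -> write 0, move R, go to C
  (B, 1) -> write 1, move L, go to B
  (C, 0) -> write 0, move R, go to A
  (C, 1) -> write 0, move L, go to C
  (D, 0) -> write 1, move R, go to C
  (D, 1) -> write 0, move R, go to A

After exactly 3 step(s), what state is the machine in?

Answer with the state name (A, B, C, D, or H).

Answer: H

Derivation:
Step 1: in state A at pos 0, read 0 -> (A,0)->write 1,move L,goto C. Now: state=C, head=-1, tape[-2..1]=0010 (head:  ^)
Step 2: in state C at pos -1, read 0 -> (C,0)->write 0,move R,goto A. Now: state=A, head=0, tape[-2..1]=0010 (head:   ^)
Step 3: in state A at pos 0, read 1 -> (A,1)->write 0,move L,goto H. Now: state=H, head=-1, tape[-2..1]=0000 (head:  ^)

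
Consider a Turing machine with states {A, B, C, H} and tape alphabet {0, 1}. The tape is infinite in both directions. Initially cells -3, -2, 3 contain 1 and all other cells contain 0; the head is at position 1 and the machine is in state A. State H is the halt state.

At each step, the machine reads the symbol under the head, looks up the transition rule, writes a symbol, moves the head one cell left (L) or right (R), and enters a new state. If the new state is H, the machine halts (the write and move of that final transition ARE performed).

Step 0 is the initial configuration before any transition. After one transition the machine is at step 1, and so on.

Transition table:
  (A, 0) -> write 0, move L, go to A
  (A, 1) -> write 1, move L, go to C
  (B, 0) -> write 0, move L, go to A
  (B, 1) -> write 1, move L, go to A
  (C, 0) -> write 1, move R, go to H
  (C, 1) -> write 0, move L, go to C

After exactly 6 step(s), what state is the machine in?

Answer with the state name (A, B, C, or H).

Answer: H

Derivation:
Step 1: in state A at pos 1, read 0 -> (A,0)->write 0,move L,goto A. Now: state=A, head=0, tape[-4..4]=011000010 (head:     ^)
Step 2: in state A at pos 0, read 0 -> (A,0)->write 0,move L,goto A. Now: state=A, head=-1, tape[-4..4]=011000010 (head:    ^)
Step 3: in state A at pos -1, read 0 -> (A,0)->write 0,move L,goto A. Now: state=A, head=-2, tape[-4..4]=011000010 (head:   ^)
Step 4: in state A at pos -2, read 1 -> (A,1)->write 1,move L,goto C. Now: state=C, head=-3, tape[-4..4]=011000010 (head:  ^)
Step 5: in state C at pos -3, read 1 -> (C,1)->write 0,move L,goto C. Now: state=C, head=-4, tape[-5..4]=0001000010 (head:  ^)
Step 6: in state C at pos -4, read 0 -> (C,0)->write 1,move R,goto H. Now: state=H, head=-3, tape[-5..4]=0101000010 (head:   ^)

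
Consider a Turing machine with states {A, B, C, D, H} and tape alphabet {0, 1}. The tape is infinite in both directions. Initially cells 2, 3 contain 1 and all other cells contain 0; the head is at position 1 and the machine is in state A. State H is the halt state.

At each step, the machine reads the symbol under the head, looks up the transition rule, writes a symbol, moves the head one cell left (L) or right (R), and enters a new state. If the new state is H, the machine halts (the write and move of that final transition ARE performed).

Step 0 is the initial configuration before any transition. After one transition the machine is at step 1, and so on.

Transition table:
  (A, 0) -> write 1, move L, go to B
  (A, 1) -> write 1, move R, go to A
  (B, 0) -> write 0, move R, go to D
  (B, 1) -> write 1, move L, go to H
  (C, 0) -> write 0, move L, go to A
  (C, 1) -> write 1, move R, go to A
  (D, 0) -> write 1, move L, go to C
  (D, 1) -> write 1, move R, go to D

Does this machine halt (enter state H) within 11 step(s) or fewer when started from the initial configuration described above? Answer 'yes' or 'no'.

Step 1: in state A at pos 1, read 0 -> (A,0)->write 1,move L,goto B. Now: state=B, head=0, tape[-1..4]=001110 (head:  ^)
Step 2: in state B at pos 0, read 0 -> (B,0)->write 0,move R,goto D. Now: state=D, head=1, tape[-1..4]=001110 (head:   ^)
Step 3: in state D at pos 1, read 1 -> (D,1)->write 1,move R,goto D. Now: state=D, head=2, tape[-1..4]=001110 (head:    ^)
Step 4: in state D at pos 2, read 1 -> (D,1)->write 1,move R,goto D. Now: state=D, head=3, tape[-1..4]=001110 (head:     ^)
Step 5: in state D at pos 3, read 1 -> (D,1)->write 1,move R,goto D. Now: state=D, head=4, tape[-1..5]=0011100 (head:      ^)
Step 6: in state D at pos 4, read 0 -> (D,0)->write 1,move L,goto C. Now: state=C, head=3, tape[-1..5]=0011110 (head:     ^)
Step 7: in state C at pos 3, read 1 -> (C,1)->write 1,move R,goto A. Now: state=A, head=4, tape[-1..5]=0011110 (head:      ^)
Step 8: in state A at pos 4, read 1 -> (A,1)->write 1,move R,goto A. Now: state=A, head=5, tape[-1..6]=00111100 (head:       ^)
Step 9: in state A at pos 5, read 0 -> (A,0)->write 1,move L,goto B. Now: state=B, head=4, tape[-1..6]=00111110 (head:      ^)
Step 10: in state B at pos 4, read 1 -> (B,1)->write 1,move L,goto H. Now: state=H, head=3, tape[-1..6]=00111110 (head:     ^)
State H reached at step 10; 10 <= 11 -> yes

Answer: yes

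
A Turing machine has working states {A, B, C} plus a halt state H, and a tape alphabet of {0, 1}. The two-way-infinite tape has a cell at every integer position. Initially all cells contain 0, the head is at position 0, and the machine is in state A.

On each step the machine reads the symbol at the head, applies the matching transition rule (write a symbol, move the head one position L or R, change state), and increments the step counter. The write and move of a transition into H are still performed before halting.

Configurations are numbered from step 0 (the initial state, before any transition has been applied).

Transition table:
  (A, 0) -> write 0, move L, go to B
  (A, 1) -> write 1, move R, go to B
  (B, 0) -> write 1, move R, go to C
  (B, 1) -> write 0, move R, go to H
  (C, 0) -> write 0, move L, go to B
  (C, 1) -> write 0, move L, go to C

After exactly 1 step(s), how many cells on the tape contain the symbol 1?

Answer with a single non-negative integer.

Answer: 0

Derivation:
Step 1: in state A at pos 0, read 0 -> (A,0)->write 0,move L,goto B. Now: state=B, head=-1, tape[-2..1]=0000 (head:  ^)
No cell contains 1 after step 1 -> 0 cell(s)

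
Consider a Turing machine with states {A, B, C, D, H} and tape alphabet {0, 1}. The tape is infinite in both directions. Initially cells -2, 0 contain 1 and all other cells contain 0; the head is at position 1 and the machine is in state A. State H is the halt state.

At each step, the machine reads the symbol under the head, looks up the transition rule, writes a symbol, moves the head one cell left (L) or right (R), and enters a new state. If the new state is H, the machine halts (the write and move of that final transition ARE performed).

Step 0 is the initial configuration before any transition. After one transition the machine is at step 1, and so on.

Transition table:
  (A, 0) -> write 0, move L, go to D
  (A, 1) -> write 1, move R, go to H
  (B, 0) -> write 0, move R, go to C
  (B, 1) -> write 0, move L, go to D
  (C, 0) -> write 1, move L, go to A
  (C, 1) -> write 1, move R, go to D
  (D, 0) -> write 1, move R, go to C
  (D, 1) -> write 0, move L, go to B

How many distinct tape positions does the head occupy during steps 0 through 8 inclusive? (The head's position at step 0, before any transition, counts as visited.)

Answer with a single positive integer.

Answer: 5

Derivation:
Step 1: in state A at pos 1, read 0 -> (A,0)->write 0,move L,goto D. Now: state=D, head=0, tape[-3..2]=010100 (head:    ^)
Step 2: in state D at pos 0, read 1 -> (D,1)->write 0,move L,goto B. Now: state=B, head=-1, tape[-3..2]=010000 (head:   ^)
Step 3: in state B at pos -1, read 0 -> (B,0)->write 0,move R,goto C. Now: state=C, head=0, tape[-3..2]=010000 (head:    ^)
Step 4: in state C at pos 0, read 0 -> (C,0)->write 1,move L,goto A. Now: state=A, head=-1, tape[-3..2]=010100 (head:   ^)
Step 5: in state A at pos -1, read 0 -> (A,0)->write 0,move L,goto D. Now: state=D, head=-2, tape[-3..2]=010100 (head:  ^)
Step 6: in state D at pos -2, read 1 -> (D,1)->write 0,move L,goto B. Now: state=B, head=-3, tape[-4..2]=0000100 (head:  ^)
Step 7: in state B at pos -3, read 0 -> (B,0)->write 0,move R,goto C. Now: state=C, head=-2, tape[-4..2]=0000100 (head:   ^)
Step 8: in state C at pos -2, read 0 -> (C,0)->write 1,move L,goto A. Now: state=A, head=-3, tape[-4..2]=0010100 (head:  ^)
Head positions at steps 0..8: starting at 1, distinct positions visited = {-3, -2, -1, 0, 1} -> 5 position(s)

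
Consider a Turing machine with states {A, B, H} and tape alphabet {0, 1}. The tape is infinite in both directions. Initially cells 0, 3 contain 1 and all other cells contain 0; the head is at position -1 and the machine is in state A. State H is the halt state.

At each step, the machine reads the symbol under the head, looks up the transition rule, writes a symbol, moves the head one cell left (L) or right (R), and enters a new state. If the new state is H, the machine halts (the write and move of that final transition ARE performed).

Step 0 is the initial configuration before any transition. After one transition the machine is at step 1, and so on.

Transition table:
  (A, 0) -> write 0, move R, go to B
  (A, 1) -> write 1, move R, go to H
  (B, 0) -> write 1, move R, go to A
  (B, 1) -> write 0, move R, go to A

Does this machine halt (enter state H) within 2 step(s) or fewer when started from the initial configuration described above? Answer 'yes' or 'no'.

Answer: no

Derivation:
Step 1: in state A at pos -1, read 0 -> (A,0)->write 0,move R,goto B. Now: state=B, head=0, tape[-2..4]=0010010 (head:   ^)
Step 2: in state B at pos 0, read 1 -> (B,1)->write 0,move R,goto A. Now: state=A, head=1, tape[-2..4]=0000010 (head:    ^)
After 2 step(s): state = A (not H) -> not halted within 2 -> no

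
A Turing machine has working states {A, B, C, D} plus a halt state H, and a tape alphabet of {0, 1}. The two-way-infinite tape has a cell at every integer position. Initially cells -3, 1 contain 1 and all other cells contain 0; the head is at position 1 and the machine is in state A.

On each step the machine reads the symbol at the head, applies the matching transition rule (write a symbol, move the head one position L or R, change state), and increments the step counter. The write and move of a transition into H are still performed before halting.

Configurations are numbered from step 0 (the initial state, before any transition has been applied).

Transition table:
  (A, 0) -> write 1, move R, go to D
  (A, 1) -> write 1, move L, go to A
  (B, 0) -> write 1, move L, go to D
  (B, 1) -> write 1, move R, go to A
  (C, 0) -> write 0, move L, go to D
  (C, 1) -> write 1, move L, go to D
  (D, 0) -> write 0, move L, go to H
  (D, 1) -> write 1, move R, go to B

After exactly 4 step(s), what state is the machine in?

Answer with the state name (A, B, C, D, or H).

Step 1: in state A at pos 1, read 1 -> (A,1)->write 1,move L,goto A. Now: state=A, head=0, tape[-4..2]=0100010 (head:     ^)
Step 2: in state A at pos 0, read 0 -> (A,0)->write 1,move R,goto D. Now: state=D, head=1, tape[-4..2]=0100110 (head:      ^)
Step 3: in state D at pos 1, read 1 -> (D,1)->write 1,move R,goto B. Now: state=B, head=2, tape[-4..3]=01001100 (head:       ^)
Step 4: in state B at pos 2, read 0 -> (B,0)->write 1,move L,goto D. Now: state=D, head=1, tape[-4..3]=01001110 (head:      ^)

Answer: D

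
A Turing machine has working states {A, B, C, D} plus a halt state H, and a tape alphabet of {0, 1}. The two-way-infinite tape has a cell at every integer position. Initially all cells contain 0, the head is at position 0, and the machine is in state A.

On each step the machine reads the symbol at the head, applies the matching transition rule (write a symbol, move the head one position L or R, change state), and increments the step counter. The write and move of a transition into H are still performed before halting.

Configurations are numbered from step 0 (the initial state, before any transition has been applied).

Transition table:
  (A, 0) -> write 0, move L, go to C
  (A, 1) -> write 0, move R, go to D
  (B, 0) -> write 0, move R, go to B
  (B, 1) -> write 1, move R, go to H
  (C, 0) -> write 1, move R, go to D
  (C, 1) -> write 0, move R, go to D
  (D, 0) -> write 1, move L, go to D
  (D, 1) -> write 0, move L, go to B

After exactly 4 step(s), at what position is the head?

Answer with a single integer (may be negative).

Step 1: in state A at pos 0, read 0 -> (A,0)->write 0,move L,goto C. Now: state=C, head=-1, tape[-2..1]=0000 (head:  ^)
Step 2: in state C at pos -1, read 0 -> (C,0)->write 1,move R,goto D. Now: state=D, head=0, tape[-2..1]=0100 (head:   ^)
Step 3: in state D at pos 0, read 0 -> (D,0)->write 1,move L,goto D. Now: state=D, head=-1, tape[-2..1]=0110 (head:  ^)
Step 4: in state D at pos -1, read 1 -> (D,1)->write 0,move L,goto B. Now: state=B, head=-2, tape[-3..1]=00010 (head:  ^)

Answer: -2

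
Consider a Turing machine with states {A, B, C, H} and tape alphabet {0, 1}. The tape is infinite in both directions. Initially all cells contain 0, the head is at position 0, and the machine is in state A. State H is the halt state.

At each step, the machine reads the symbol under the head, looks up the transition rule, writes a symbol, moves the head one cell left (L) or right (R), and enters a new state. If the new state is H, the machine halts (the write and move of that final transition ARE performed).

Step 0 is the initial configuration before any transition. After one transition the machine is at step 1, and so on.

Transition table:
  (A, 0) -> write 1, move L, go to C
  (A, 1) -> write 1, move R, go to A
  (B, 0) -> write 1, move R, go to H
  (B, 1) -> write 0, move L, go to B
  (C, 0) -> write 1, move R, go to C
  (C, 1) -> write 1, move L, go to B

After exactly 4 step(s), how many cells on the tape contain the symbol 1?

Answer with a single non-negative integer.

Answer: 1

Derivation:
Step 1: in state A at pos 0, read 0 -> (A,0)->write 1,move L,goto C. Now: state=C, head=-1, tape[-2..1]=0010 (head:  ^)
Step 2: in state C at pos -1, read 0 -> (C,0)->write 1,move R,goto C. Now: state=C, head=0, tape[-2..1]=0110 (head:   ^)
Step 3: in state C at pos 0, read 1 -> (C,1)->write 1,move L,goto B. Now: state=B, head=-1, tape[-2..1]=0110 (head:  ^)
Step 4: in state B at pos -1, read 1 -> (B,1)->write 0,move L,goto B. Now: state=B, head=-2, tape[-3..1]=00010 (head:  ^)
Cells containing 1 after step 4: {0} -> 1 cell(s)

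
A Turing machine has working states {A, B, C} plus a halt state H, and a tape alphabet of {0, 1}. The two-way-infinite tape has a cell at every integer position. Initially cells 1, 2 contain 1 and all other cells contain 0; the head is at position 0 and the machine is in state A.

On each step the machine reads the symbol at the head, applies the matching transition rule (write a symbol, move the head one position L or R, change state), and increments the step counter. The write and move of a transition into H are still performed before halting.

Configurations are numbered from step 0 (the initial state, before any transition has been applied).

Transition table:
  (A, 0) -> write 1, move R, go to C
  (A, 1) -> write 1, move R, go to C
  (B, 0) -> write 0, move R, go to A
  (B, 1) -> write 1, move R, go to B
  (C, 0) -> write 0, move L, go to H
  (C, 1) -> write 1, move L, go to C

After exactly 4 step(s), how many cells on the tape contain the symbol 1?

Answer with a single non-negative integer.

Answer: 3

Derivation:
Step 1: in state A at pos 0, read 0 -> (A,0)->write 1,move R,goto C. Now: state=C, head=1, tape[-1..3]=01110 (head:   ^)
Step 2: in state C at pos 1, read 1 -> (C,1)->write 1,move L,goto C. Now: state=C, head=0, tape[-1..3]=01110 (head:  ^)
Step 3: in state C at pos 0, read 1 -> (C,1)->write 1,move L,goto C. Now: state=C, head=-1, tape[-2..3]=001110 (head:  ^)
Step 4: in state C at pos -1, read 0 -> (C,0)->write 0,move L,goto H. Now: state=H, head=-2, tape[-3..3]=0001110 (head:  ^)
Cells containing 1 after step 4: {0, 1, 2} -> 3 cell(s)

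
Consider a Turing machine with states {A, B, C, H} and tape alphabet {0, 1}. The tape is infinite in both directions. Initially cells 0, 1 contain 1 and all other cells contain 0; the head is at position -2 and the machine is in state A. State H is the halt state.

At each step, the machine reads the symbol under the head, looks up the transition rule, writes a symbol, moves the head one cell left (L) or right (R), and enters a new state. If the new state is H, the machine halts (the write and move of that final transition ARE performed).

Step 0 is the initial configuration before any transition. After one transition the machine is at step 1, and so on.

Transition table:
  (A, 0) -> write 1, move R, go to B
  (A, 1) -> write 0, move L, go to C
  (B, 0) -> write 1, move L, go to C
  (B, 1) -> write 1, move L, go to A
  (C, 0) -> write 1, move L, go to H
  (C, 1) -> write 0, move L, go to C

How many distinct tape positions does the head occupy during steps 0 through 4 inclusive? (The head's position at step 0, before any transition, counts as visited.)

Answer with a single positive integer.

Step 1: in state A at pos -2, read 0 -> (A,0)->write 1,move R,goto B. Now: state=B, head=-1, tape[-3..2]=010110 (head:   ^)
Step 2: in state B at pos -1, read 0 -> (B,0)->write 1,move L,goto C. Now: state=C, head=-2, tape[-3..2]=011110 (head:  ^)
Step 3: in state C at pos -2, read 1 -> (C,1)->write 0,move L,goto C. Now: state=C, head=-3, tape[-4..2]=0001110 (head:  ^)
Step 4: in state C at pos -3, read 0 -> (C,0)->write 1,move L,goto H. Now: state=H, head=-4, tape[-5..2]=00101110 (head:  ^)
Head positions at steps 0..4: starting at -2, distinct positions visited = {-4, -3, -2, -1} -> 4 position(s)

Answer: 4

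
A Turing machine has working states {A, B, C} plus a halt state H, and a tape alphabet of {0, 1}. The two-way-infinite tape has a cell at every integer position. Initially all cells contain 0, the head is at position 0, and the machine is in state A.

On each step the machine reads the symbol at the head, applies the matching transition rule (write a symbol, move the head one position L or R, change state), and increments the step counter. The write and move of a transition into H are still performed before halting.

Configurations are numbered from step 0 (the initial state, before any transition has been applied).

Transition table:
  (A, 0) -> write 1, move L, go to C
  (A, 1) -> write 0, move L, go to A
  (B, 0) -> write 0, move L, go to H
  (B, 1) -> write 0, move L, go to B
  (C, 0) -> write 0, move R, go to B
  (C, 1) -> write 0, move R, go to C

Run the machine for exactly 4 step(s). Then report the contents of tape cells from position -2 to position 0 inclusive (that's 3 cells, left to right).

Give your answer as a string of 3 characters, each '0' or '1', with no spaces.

Answer: 000

Derivation:
Step 1: in state A at pos 0, read 0 -> (A,0)->write 1,move L,goto C. Now: state=C, head=-1, tape[-2..1]=0010 (head:  ^)
Step 2: in state C at pos -1, read 0 -> (C,0)->write 0,move R,goto B. Now: state=B, head=0, tape[-2..1]=0010 (head:   ^)
Step 3: in state B at pos 0, read 1 -> (B,1)->write 0,move L,goto B. Now: state=B, head=-1, tape[-2..1]=0000 (head:  ^)
Step 4: in state B at pos -1, read 0 -> (B,0)->write 0,move L,goto H. Now: state=H, head=-2, tape[-3..1]=00000 (head:  ^)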